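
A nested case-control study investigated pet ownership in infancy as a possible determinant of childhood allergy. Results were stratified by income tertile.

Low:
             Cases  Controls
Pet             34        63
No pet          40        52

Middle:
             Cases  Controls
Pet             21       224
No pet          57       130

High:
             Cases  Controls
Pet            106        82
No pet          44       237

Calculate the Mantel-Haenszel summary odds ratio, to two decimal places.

OR_MH = Σ(aᵢdᵢ/nᵢ) / Σ(bᵢcᵢ/nᵢ), where nᵢ is the stratum total.
Stratum 1 (Low): n = 189; a·d/n = 34·52/189 = 9.3545; b·c/n = 63·40/189 = 13.3333
Stratum 2 (Middle): n = 432; a·d/n = 21·130/432 = 6.3194; b·c/n = 224·57/432 = 29.5556
Stratum 3 (High): n = 469; a·d/n = 106·237/469 = 53.5650; b·c/n = 82·44/469 = 7.6930
OR_MH = (9.3545 + 6.3194 + 53.5650) / (13.3333 + 29.5556 + 7.6930) = 69.2390 / 50.5819 = 1.36885

1.37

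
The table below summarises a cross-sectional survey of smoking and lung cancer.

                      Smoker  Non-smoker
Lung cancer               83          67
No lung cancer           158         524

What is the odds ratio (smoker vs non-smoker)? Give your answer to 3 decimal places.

4.108

Reading the table with exposure as columns: a = 83 (Smoker, case), b = 158 (Smoker, non-case), c = 67 (Non-smoker, case), d = 524.
OR = (a·d)/(b·c) = (83 × 524) / (158 × 67) = 43492 / 10586 = 4.10845
The odds of lung cancer are about 4.11 times as high in the smoker group.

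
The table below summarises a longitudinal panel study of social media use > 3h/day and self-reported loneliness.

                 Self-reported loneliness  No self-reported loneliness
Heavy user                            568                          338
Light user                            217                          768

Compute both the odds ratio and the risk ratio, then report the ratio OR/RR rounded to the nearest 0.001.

Cells: a = 568, b = 338, c = 217, d = 768.
OR = (568·768)/(338·217) = 436224/73346 = 5.94748
Risk in exposed = 568/906 = 0.62693; risk in unexposed = 217/985 = 0.22030; RR = 2.84575
OR/RR = 5.94748 / 2.84575 = 2.08995
The outcome is not rare, so the OR lies further from 1 than the RR.

2.090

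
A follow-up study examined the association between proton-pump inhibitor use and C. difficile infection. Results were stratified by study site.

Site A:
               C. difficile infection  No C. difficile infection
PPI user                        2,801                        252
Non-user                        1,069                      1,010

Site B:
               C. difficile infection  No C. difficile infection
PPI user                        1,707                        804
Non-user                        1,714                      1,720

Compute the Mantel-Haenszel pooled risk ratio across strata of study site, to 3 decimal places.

1.559

RR_MH = Σ(aᵢ·n₀ᵢ/nᵢ) / Σ(cᵢ·n₁ᵢ/nᵢ), with n₁ᵢ = aᵢ+bᵢ (exposed), n₀ᵢ = cᵢ+dᵢ (unexposed), nᵢ = n₁ᵢ+n₀ᵢ.
Stratum 1 (Site A): n₁ = 3053, n₀ = 2079, n = 5132; a·n₀/n = 2801·2079/5132 = 1134.6997; c·n₁/n = 1069·3053/5132 = 635.9425
Stratum 2 (Site B): n₁ = 2511, n₀ = 3434, n = 5945; a·n₀/n = 1707·3434/5945 = 986.0114; c·n₁/n = 1714·2511/5945 = 723.9452
RR_MH = (1134.6997 + 986.0114) / (635.9425 + 723.9452) = 2120.7112 / 1359.8877 = 1.55948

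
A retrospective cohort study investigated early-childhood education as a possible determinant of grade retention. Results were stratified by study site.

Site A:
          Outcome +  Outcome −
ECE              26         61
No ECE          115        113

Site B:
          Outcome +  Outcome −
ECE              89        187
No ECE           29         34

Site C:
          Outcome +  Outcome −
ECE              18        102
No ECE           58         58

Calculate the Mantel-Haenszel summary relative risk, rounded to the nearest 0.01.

0.52

RR_MH = Σ(aᵢ·n₀ᵢ/nᵢ) / Σ(cᵢ·n₁ᵢ/nᵢ), with n₁ᵢ = aᵢ+bᵢ (exposed), n₀ᵢ = cᵢ+dᵢ (unexposed), nᵢ = n₁ᵢ+n₀ᵢ.
Stratum 1 (Site A): n₁ = 87, n₀ = 228, n = 315; a·n₀/n = 26·228/315 = 18.8190; c·n₁/n = 115·87/315 = 31.7619
Stratum 2 (Site B): n₁ = 276, n₀ = 63, n = 339; a·n₀/n = 89·63/339 = 16.5398; c·n₁/n = 29·276/339 = 23.6106
Stratum 3 (Site C): n₁ = 120, n₀ = 116, n = 236; a·n₀/n = 18·116/236 = 8.8475; c·n₁/n = 58·120/236 = 29.4915
RR_MH = (18.8190 + 16.5398 + 8.8475) / (31.7619 + 23.6106 + 29.4915) = 44.2063 / 84.8640 = 0.52091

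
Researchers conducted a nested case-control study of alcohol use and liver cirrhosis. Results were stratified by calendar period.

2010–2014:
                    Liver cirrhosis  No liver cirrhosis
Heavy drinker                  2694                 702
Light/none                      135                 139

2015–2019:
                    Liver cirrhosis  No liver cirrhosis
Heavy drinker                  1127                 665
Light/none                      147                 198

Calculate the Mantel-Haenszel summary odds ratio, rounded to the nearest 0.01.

OR_MH = Σ(aᵢdᵢ/nᵢ) / Σ(bᵢcᵢ/nᵢ), where nᵢ is the stratum total.
Stratum 1 (2010–2014): n = 3670; a·d/n = 2694·139/3670 = 102.0343; b·c/n = 702·135/3670 = 25.8229
Stratum 2 (2015–2019): n = 2137; a·d/n = 1127·198/2137 = 104.4202; b·c/n = 665·147/2137 = 45.7440
OR_MH = (102.0343 + 104.4202) / (25.8229 + 45.7440) = 206.4545 / 71.5669 = 2.88478

2.88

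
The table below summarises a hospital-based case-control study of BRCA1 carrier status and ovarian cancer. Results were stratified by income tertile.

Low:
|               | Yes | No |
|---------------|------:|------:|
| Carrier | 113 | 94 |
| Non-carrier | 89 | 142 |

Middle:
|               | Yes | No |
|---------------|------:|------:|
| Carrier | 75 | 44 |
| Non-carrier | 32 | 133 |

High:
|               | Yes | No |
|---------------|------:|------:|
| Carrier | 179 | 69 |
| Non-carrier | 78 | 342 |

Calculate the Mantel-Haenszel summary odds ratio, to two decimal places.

5.09

OR_MH = Σ(aᵢdᵢ/nᵢ) / Σ(bᵢcᵢ/nᵢ), where nᵢ is the stratum total.
Stratum 1 (Low): n = 438; a·d/n = 113·142/438 = 36.6347; b·c/n = 94·89/438 = 19.1005
Stratum 2 (Middle): n = 284; a·d/n = 75·133/284 = 35.1232; b·c/n = 44·32/284 = 4.9577
Stratum 3 (High): n = 668; a·d/n = 179·342/668 = 91.6437; b·c/n = 69·78/668 = 8.0569
OR_MH = (36.6347 + 35.1232 + 91.6437) / (19.1005 + 4.9577 + 8.0569) = 163.4017 / 32.1151 = 5.08800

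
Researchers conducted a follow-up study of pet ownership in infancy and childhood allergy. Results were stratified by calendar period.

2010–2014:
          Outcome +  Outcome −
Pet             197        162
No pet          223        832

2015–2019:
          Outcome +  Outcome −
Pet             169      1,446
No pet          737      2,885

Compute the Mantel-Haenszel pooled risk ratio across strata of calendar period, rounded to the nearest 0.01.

0.93

RR_MH = Σ(aᵢ·n₀ᵢ/nᵢ) / Σ(cᵢ·n₁ᵢ/nᵢ), with n₁ᵢ = aᵢ+bᵢ (exposed), n₀ᵢ = cᵢ+dᵢ (unexposed), nᵢ = n₁ᵢ+n₀ᵢ.
Stratum 1 (2010–2014): n₁ = 359, n₀ = 1055, n = 1414; a·n₀/n = 197·1055/1414 = 146.9837; c·n₁/n = 223·359/1414 = 56.6174
Stratum 2 (2015–2019): n₁ = 1615, n₀ = 3622, n = 5237; a·n₀/n = 169·3622/5237 = 116.8833; c·n₁/n = 737·1615/5237 = 227.2780
RR_MH = (146.9837 + 116.8833) / (56.6174 + 227.2780) = 263.8671 / 283.8954 = 0.92945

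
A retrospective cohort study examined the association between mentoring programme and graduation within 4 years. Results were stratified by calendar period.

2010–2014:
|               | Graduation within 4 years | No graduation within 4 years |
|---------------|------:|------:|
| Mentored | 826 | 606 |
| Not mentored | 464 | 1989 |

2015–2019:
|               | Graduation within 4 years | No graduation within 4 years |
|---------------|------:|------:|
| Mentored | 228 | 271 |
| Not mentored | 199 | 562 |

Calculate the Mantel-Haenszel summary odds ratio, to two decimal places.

4.55

OR_MH = Σ(aᵢdᵢ/nᵢ) / Σ(bᵢcᵢ/nᵢ), where nᵢ is the stratum total.
Stratum 1 (2010–2014): n = 3885; a·d/n = 826·1989/3885 = 422.8865; b·c/n = 606·464/3885 = 72.3768
Stratum 2 (2015–2019): n = 1260; a·d/n = 228·562/1260 = 101.6952; b·c/n = 271·199/1260 = 42.8008
OR_MH = (422.8865 + 101.6952) / (72.3768 + 42.8008) = 524.5817 / 115.1776 = 4.55455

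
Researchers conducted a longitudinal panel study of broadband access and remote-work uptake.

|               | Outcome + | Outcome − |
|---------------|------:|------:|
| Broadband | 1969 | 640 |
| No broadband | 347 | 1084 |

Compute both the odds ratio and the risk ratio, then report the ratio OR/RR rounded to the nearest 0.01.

3.09

Cells: a = 1969, b = 640, c = 347, d = 1084.
OR = (1969·1084)/(640·347) = 2134396/222080 = 9.61093
Risk in exposed = 1969/2609 = 0.75470; risk in unexposed = 347/1431 = 0.24249; RR = 3.11230
OR/RR = 9.61093 / 3.11230 = 3.08805
The outcome is not rare, so the OR lies further from 1 than the RR.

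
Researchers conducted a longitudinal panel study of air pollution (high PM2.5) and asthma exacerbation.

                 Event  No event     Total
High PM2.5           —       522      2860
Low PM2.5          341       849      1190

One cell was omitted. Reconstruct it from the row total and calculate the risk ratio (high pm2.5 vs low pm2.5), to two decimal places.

The missing cell is in the exposed row: 2860 − 522 = 2338.
So a = 2338, b = 522, c = 341, d = 849.
RR = [a/(a+b)] / [c/(c+d)] = (2338/2860) / (341/1190) = 0.81748/0.28655 = 2.85280

2.85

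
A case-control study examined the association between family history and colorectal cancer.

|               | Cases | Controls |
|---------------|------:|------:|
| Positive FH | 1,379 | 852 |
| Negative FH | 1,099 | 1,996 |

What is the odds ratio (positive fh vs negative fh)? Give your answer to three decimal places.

2.940

Cells: a = 1379, b = 852, c = 1099, d = 1996.
OR = (a·d)/(b·c) = (1379 × 1996) / (852 × 1099) = 2752484 / 936348 = 2.93960
The odds of colorectal cancer are about 2.94 times as high in the positive fh group.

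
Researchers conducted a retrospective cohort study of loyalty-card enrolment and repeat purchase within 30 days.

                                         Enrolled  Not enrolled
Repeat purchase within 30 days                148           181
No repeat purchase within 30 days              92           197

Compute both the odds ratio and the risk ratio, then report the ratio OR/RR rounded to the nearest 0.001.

1.360

Reading the table with exposure as columns: a = 148 (Enrolled, case), b = 92 (Enrolled, non-case), c = 181 (Not enrolled, case), d = 197.
OR = (148·197)/(92·181) = 29156/16652 = 1.75090
Risk in exposed = 148/240 = 0.61667; risk in unexposed = 181/378 = 0.47884; RR = 1.28785
OR/RR = 1.75090 / 1.28785 = 1.35956
The outcome is not rare, so the OR lies further from 1 than the RR.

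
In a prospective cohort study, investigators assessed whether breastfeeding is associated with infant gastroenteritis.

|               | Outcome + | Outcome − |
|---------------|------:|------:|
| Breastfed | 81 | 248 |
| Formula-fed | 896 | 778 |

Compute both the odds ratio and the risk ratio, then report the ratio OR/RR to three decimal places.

0.617

Cells: a = 81, b = 248, c = 896, d = 778.
OR = (81·778)/(248·896) = 63018/222208 = 0.28360
Risk in exposed = 81/329 = 0.24620; risk in unexposed = 896/1674 = 0.53524; RR = 0.45998
OR/RR = 0.28360 / 0.45998 = 0.61655
The outcome is not rare, so the OR lies further from 1 than the RR.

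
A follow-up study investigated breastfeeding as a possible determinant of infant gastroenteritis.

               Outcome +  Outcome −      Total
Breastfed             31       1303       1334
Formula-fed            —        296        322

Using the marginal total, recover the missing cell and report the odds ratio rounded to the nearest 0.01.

The missing cell is in the unexposed row: 322 − 296 = 26.
So a = 31, b = 1303, c = 26, d = 296.
OR = (a·d)/(b·c) = (31 × 296) / (1303 × 26) = 9176 / 33878 = 0.27085

0.27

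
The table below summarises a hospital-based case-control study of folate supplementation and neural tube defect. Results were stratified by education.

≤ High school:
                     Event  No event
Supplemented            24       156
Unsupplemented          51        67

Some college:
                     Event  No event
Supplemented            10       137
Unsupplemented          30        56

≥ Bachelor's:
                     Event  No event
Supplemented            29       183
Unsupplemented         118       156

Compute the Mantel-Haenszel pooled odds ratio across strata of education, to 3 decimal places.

OR_MH = Σ(aᵢdᵢ/nᵢ) / Σ(bᵢcᵢ/nᵢ), where nᵢ is the stratum total.
Stratum 1 (≤ High school): n = 298; a·d/n = 24·67/298 = 5.3960; b·c/n = 156·51/298 = 26.6980
Stratum 2 (Some college): n = 233; a·d/n = 10·56/233 = 2.4034; b·c/n = 137·30/233 = 17.6395
Stratum 3 (≥ Bachelor's): n = 486; a·d/n = 29·156/486 = 9.3086; b·c/n = 183·118/486 = 44.4321
OR_MH = (5.3960 + 2.4034 + 9.3086) / (26.6980 + 17.6395 + 44.4321) = 17.1080 / 88.7696 = 0.19272

0.193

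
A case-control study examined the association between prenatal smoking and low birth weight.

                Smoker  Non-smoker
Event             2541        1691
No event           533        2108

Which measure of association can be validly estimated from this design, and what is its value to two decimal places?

Reading the table with exposure as columns: a = 2541 (Smoker, case), b = 533 (Smoker, non-case), c = 1691 (Non-smoker, case), d = 2108.
This is a case-control study: participants were sampled on outcome status, so risks in the source population cannot be estimated directly — relative risk is not valid here. The odds ratio is the appropriate measure.
OR = (a·d)/(b·c) = (2541 × 2108) / (533 × 1691) = 5356428 / 901303 = 5.94298

5.94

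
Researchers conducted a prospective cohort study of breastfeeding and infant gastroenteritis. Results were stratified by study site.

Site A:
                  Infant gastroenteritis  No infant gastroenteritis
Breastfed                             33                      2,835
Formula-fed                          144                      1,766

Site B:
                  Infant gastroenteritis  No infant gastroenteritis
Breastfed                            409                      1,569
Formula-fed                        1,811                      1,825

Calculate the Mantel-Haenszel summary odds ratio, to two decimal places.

OR_MH = Σ(aᵢdᵢ/nᵢ) / Σ(bᵢcᵢ/nᵢ), where nᵢ is the stratum total.
Stratum 1 (Site A): n = 4778; a·d/n = 33·1766/4778 = 12.1972; b·c/n = 2835·144/4778 = 85.4416
Stratum 2 (Site B): n = 5614; a·d/n = 409·1825/5614 = 132.9578; b·c/n = 1569·1811/5614 = 506.1380
OR_MH = (12.1972 + 132.9578) / (85.4416 + 506.1380) = 145.1549 / 591.5797 = 0.24537

0.25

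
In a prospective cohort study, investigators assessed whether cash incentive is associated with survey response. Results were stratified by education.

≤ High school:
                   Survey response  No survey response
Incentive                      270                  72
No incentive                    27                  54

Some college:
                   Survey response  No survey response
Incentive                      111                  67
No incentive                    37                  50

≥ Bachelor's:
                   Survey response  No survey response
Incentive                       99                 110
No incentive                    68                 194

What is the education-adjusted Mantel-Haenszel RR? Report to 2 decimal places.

RR_MH = Σ(aᵢ·n₀ᵢ/nᵢ) / Σ(cᵢ·n₁ᵢ/nᵢ), with n₁ᵢ = aᵢ+bᵢ (exposed), n₀ᵢ = cᵢ+dᵢ (unexposed), nᵢ = n₁ᵢ+n₀ᵢ.
Stratum 1 (≤ High school): n₁ = 342, n₀ = 81, n = 423; a·n₀/n = 270·81/423 = 51.7021; c·n₁/n = 27·342/423 = 21.8298
Stratum 2 (Some college): n₁ = 178, n₀ = 87, n = 265; a·n₀/n = 111·87/265 = 36.4415; c·n₁/n = 37·178/265 = 24.8528
Stratum 3 (≥ Bachelor's): n₁ = 209, n₀ = 262, n = 471; a·n₀/n = 99·262/471 = 55.0701; c·n₁/n = 68·209/471 = 30.1741
RR_MH = (51.7021 + 36.4415 + 55.0701) / (21.8298 + 24.8528 + 30.1741) = 143.2137 / 76.8567 = 1.86339

1.86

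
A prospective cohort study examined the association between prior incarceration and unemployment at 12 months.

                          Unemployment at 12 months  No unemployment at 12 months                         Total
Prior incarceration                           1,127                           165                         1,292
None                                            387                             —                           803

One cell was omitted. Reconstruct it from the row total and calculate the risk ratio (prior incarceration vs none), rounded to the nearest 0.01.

The missing cell is in the unexposed row: 803 − 387 = 416.
So a = 1127, b = 165, c = 387, d = 416.
RR = [a/(a+b)] / [c/(c+d)] = (1127/1292) / (387/803) = 0.87229/0.48194 = 1.80995

1.81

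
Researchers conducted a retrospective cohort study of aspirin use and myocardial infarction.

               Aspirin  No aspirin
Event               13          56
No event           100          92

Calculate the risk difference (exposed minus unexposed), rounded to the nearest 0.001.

-0.263

Reading the table with exposure as columns: a = 13 (Aspirin, case), b = 100 (Aspirin, non-case), c = 56 (No aspirin, case), d = 92.
Risk in exposed = 13/113 = 0.115044; risk in unexposed = 56/148 = 0.378378.
Risk difference = 0.115044 − 0.378378 = -0.263334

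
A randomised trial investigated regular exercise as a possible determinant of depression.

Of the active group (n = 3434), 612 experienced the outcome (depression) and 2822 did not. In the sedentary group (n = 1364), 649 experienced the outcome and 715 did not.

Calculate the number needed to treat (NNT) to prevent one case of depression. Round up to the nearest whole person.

4

Risk in treated group = 612/3434 = 0.17822; risk in control = 649/1364 = 0.47581.
Absolute risk reduction = 0.47581 − 0.17822 = 0.29759
NNT = 1 / ARR = 1 / 0.29759 = 3.360 → round up → 4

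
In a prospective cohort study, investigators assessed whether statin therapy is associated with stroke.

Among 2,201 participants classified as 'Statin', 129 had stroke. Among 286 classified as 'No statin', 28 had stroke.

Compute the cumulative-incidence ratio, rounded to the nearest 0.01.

0.60

From the description: a = 129, b = 2072, c = 28, d = 258.
Risk in exposed = 129/2201 = 0.05861; risk in unexposed = 28/286 = 0.09790.
RR = 0.05861 / 0.09790 = 0.59866
The risk is 40% lower among the exposed than among the unexposed.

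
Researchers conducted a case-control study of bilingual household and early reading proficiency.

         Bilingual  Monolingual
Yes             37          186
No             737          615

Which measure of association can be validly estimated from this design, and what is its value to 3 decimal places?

Reading the table with exposure as columns: a = 37 (Bilingual, case), b = 737 (Bilingual, non-case), c = 186 (Monolingual, case), d = 615.
This is a case-control study: participants were sampled on outcome status, so risks in the source population cannot be estimated directly — relative risk is not valid here. The odds ratio is the appropriate measure.
OR = (a·d)/(b·c) = (37 × 615) / (737 × 186) = 22755 / 137082 = 0.16600

0.166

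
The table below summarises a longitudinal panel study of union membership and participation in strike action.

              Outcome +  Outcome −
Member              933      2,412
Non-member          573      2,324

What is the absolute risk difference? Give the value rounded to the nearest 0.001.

0.081

Cells: a = 933, b = 2412, c = 573, d = 2324.
Risk in exposed = 933/3345 = 0.278924; risk in unexposed = 573/2897 = 0.197791.
Risk difference = 0.278924 − 0.197791 = 0.081133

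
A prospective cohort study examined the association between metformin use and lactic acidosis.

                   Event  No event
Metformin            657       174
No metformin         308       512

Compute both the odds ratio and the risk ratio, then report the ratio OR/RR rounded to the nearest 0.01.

Cells: a = 657, b = 174, c = 308, d = 512.
OR = (657·512)/(174·308) = 336384/53592 = 6.27676
Risk in exposed = 657/831 = 0.79061; risk in unexposed = 308/820 = 0.37561; RR = 2.10488
OR/RR = 6.27676 / 2.10488 = 2.98200
The outcome is not rare, so the OR lies further from 1 than the RR.

2.98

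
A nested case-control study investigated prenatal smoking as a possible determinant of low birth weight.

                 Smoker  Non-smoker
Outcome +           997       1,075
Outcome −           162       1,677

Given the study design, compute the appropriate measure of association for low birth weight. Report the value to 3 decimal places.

9.601

Reading the table with exposure as columns: a = 997 (Smoker, case), b = 162 (Smoker, non-case), c = 1075 (Non-smoker, case), d = 1677.
This is a nested case-control study: participants were sampled on outcome status, so risks in the source population cannot be estimated directly — relative risk is not valid here. The odds ratio is the appropriate measure.
OR = (a·d)/(b·c) = (997 × 1677) / (162 × 1075) = 1671969 / 174150 = 9.60074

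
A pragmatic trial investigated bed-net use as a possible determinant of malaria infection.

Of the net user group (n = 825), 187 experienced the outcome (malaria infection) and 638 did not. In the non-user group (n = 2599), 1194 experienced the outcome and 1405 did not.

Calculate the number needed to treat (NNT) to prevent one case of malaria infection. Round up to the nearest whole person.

Risk in treated group = 187/825 = 0.22667; risk in control = 1194/2599 = 0.45941.
Absolute risk reduction = 0.45941 − 0.22667 = 0.23274
NNT = 1 / ARR = 1 / 0.23274 = 4.297 → round up → 5

5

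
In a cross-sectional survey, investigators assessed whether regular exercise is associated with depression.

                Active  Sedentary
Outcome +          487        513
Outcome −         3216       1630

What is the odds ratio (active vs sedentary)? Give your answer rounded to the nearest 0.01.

0.48

Reading the table with exposure as columns: a = 487 (Active, case), b = 3216 (Active, non-case), c = 513 (Sedentary, case), d = 1630.
OR = (a·d)/(b·c) = (487 × 1630) / (3216 × 513) = 793810 / 1649808 = 0.48115
Exposure is associated with lower odds of depression (OR = 0.48 < 1).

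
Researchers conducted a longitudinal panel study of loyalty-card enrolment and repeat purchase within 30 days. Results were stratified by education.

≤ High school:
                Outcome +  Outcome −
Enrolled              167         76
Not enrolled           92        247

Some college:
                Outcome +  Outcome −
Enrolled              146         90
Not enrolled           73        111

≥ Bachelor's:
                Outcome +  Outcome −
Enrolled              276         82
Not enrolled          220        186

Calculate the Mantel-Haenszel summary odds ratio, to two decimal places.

OR_MH = Σ(aᵢdᵢ/nᵢ) / Σ(bᵢcᵢ/nᵢ), where nᵢ is the stratum total.
Stratum 1 (≤ High school): n = 582; a·d/n = 167·247/582 = 70.8746; b·c/n = 76·92/582 = 12.0137
Stratum 2 (Some college): n = 420; a·d/n = 146·111/420 = 38.5857; b·c/n = 90·73/420 = 15.6429
Stratum 3 (≥ Bachelor's): n = 764; a·d/n = 276·186/764 = 67.1937; b·c/n = 82·220/764 = 23.6126
OR_MH = (70.8746 + 38.5857 + 67.1937) / (12.0137 + 15.6429 + 23.6126) = 176.6540 / 51.2692 = 3.44562

3.45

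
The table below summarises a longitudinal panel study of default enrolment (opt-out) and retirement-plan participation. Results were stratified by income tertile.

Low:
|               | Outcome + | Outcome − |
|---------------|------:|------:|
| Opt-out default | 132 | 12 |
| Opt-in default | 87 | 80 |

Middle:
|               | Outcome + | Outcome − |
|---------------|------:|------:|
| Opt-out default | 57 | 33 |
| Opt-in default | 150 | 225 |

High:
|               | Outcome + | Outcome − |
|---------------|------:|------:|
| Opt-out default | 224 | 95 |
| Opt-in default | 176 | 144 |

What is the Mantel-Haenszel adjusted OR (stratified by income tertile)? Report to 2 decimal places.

OR_MH = Σ(aᵢdᵢ/nᵢ) / Σ(bᵢcᵢ/nᵢ), where nᵢ is the stratum total.
Stratum 1 (Low): n = 311; a·d/n = 132·80/311 = 33.9550; b·c/n = 12·87/311 = 3.3569
Stratum 2 (Middle): n = 465; a·d/n = 57·225/465 = 27.5806; b·c/n = 33·150/465 = 10.6452
Stratum 3 (High): n = 639; a·d/n = 224·144/639 = 50.4789; b·c/n = 95·176/639 = 26.1659
OR_MH = (33.9550 + 27.5806 + 50.4789) / (3.3569 + 10.6452 + 26.1659) = 112.0145 / 40.1680 = 2.78865

2.79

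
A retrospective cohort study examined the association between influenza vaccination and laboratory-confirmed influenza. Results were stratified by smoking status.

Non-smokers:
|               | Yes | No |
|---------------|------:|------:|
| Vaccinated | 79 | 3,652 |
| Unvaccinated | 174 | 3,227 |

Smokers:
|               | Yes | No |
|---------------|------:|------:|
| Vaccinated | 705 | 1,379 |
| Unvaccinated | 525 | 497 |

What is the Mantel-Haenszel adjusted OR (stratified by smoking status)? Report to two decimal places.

0.46

OR_MH = Σ(aᵢdᵢ/nᵢ) / Σ(bᵢcᵢ/nᵢ), where nᵢ is the stratum total.
Stratum 1 (Non-smokers): n = 7132; a·d/n = 79·3227/7132 = 35.7450; b·c/n = 3652·174/7132 = 89.0981
Stratum 2 (Smokers): n = 3106; a·d/n = 705·497/3106 = 112.8091; b·c/n = 1379·525/3106 = 233.0892
OR_MH = (35.7450 + 112.8091) / (89.0981 + 233.0892) = 148.5540 / 322.1873 = 0.46108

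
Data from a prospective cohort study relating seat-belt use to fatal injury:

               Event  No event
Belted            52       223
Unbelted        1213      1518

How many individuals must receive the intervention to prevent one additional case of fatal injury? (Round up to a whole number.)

Risk in treated group = 52/275 = 0.18909; risk in control = 1213/2731 = 0.44416.
Absolute risk reduction = 0.44416 − 0.18909 = 0.25507
NNT = 1 / ARR = 1 / 0.25507 = 3.921 → round up → 4

4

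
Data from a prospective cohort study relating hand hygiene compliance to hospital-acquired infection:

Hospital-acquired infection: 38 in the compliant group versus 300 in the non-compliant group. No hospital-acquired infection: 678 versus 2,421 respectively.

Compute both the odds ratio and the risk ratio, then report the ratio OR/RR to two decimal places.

From the description: a = 38, b = 678, c = 300, d = 2421.
OR = (38·2421)/(678·300) = 91998/203400 = 0.45230
Risk in exposed = 38/716 = 0.05307; risk in unexposed = 300/2721 = 0.11025; RR = 0.48137
OR/RR = 0.45230 / 0.48137 = 0.93961
The outcome is not rare, so the OR lies further from 1 than the RR.

0.94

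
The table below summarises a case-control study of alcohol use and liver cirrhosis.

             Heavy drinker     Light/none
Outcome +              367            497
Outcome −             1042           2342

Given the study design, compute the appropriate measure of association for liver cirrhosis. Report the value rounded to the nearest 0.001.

Reading the table with exposure as columns: a = 367 (Heavy drinker, case), b = 1042 (Heavy drinker, non-case), c = 497 (Light/none, case), d = 2342.
This is a case-control study: participants were sampled on outcome status, so risks in the source population cannot be estimated directly — relative risk is not valid here. The odds ratio is the appropriate measure.
OR = (a·d)/(b·c) = (367 × 2342) / (1042 × 497) = 859514 / 517874 = 1.65970

1.660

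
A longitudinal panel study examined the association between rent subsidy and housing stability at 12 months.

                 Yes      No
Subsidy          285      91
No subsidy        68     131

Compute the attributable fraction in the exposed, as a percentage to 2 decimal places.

Cells: a = 285, b = 91, c = 68, d = 131.
Risk in exposed = 285/376 = 0.75798; risk in unexposed = 68/199 = 0.34171.
RR = 0.75798/0.34171 = 2.21820
AR% = (RR − 1)/RR × 100 = (2.21820 − 1)/2.21820 × 100 = 54.9185%

54.92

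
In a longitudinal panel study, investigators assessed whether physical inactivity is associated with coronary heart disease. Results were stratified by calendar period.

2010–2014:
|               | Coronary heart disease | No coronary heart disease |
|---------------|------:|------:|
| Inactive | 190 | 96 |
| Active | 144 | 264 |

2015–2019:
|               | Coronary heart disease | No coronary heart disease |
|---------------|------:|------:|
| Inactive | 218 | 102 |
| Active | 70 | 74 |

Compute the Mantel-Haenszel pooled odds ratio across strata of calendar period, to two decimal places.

OR_MH = Σ(aᵢdᵢ/nᵢ) / Σ(bᵢcᵢ/nᵢ), where nᵢ is the stratum total.
Stratum 1 (2010–2014): n = 694; a·d/n = 190·264/694 = 72.2767; b·c/n = 96·144/694 = 19.9193
Stratum 2 (2015–2019): n = 464; a·d/n = 218·74/464 = 34.7672; b·c/n = 102·70/464 = 15.3879
OR_MH = (72.2767 + 34.7672) / (19.9193 + 15.3879) = 107.0439 / 35.3072 = 3.03178

3.03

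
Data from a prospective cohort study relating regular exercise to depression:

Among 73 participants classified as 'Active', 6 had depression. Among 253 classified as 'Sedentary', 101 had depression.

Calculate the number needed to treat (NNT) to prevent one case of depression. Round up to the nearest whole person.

Risk in treated group = 6/73 = 0.08219; risk in control = 101/253 = 0.39921.
Absolute risk reduction = 0.39921 − 0.08219 = 0.31702
NNT = 1 / ARR = 1 / 0.31702 = 3.154 → round up → 4

4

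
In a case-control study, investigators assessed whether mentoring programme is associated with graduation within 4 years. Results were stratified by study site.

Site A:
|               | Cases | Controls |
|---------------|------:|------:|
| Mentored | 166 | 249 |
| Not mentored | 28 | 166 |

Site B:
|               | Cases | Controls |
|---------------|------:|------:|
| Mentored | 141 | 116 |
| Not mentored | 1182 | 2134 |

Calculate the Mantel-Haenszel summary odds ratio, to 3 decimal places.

OR_MH = Σ(aᵢdᵢ/nᵢ) / Σ(bᵢcᵢ/nᵢ), where nᵢ is the stratum total.
Stratum 1 (Site A): n = 609; a·d/n = 166·166/609 = 45.2479; b·c/n = 249·28/609 = 11.4483
Stratum 2 (Site B): n = 3573; a·d/n = 141·2134/3573 = 84.2133; b·c/n = 116·1182/3573 = 38.3745
OR_MH = (45.2479 + 84.2133) / (11.4483 + 38.3745) = 129.4612 / 49.8228 = 2.59844

2.598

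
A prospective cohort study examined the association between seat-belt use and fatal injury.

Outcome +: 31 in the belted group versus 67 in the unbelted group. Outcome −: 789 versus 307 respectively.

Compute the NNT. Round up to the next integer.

8

Risk in treated group = 31/820 = 0.03780; risk in control = 67/374 = 0.17914.
Absolute risk reduction = 0.17914 − 0.03780 = 0.14134
NNT = 1 / ARR = 1 / 0.14134 = 7.075 → round up → 8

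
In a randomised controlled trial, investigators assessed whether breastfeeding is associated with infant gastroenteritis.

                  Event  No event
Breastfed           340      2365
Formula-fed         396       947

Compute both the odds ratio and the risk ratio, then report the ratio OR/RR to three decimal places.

Cells: a = 340, b = 2365, c = 396, d = 947.
OR = (340·947)/(2365·396) = 321980/936540 = 0.34380
Risk in exposed = 340/2705 = 0.12569; risk in unexposed = 396/1343 = 0.29486; RR = 0.42628
OR/RR = 0.34380 / 0.42628 = 0.80651
The outcome is not rare, so the OR lies further from 1 than the RR.

0.807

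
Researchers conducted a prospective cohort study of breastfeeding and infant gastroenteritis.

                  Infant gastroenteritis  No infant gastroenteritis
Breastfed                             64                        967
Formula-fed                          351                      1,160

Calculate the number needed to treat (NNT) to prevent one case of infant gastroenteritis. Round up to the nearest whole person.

Risk in treated group = 64/1031 = 0.06208; risk in control = 351/1511 = 0.23230.
Absolute risk reduction = 0.23230 − 0.06208 = 0.17022
NNT = 1 / ARR = 1 / 0.17022 = 5.875 → round up → 6

6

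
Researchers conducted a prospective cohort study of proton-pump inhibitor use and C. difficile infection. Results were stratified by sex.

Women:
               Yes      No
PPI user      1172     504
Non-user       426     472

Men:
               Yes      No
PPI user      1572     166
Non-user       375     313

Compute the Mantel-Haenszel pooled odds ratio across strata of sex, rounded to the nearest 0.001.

OR_MH = Σ(aᵢdᵢ/nᵢ) / Σ(bᵢcᵢ/nᵢ), where nᵢ is the stratum total.
Stratum 1 (Women): n = 2574; a·d/n = 1172·472/2574 = 214.9122; b·c/n = 504·426/2574 = 83.4126
Stratum 2 (Men): n = 2426; a·d/n = 1572·313/2426 = 202.8178; b·c/n = 166·375/2426 = 25.6595
OR_MH = (214.9122 + 202.8178) / (83.4126 + 25.6595) = 417.7300 / 109.0721 = 3.82985

3.830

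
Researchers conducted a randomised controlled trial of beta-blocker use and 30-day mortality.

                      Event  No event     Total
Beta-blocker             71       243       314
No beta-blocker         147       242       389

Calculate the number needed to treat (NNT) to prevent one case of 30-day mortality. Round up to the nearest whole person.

Risk in treated group = 71/314 = 0.22611; risk in control = 147/389 = 0.37789.
Absolute risk reduction = 0.37789 − 0.22611 = 0.15178
NNT = 1 / ARR = 1 / 0.15178 = 6.589 → round up → 7

7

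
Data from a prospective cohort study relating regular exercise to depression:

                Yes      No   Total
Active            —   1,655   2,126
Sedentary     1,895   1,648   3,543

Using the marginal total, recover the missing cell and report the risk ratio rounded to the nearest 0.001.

The missing cell is in the exposed row: 2126 − 1655 = 471.
So a = 471, b = 1655, c = 1895, d = 1648.
RR = [a/(a+b)] / [c/(c+d)] = (471/2126) / (1895/3543) = 0.22154/0.53486 = 0.41421

0.414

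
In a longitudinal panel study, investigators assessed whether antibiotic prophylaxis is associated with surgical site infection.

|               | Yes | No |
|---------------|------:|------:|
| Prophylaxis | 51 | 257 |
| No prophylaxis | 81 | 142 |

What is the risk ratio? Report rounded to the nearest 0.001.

0.456

Cells: a = 51, b = 257, c = 81, d = 142.
Risk in exposed = 51/308 = 0.16558; risk in unexposed = 81/223 = 0.36323.
RR = 0.16558 / 0.36323 = 0.45587
The risk is 54% lower among the exposed than among the unexposed.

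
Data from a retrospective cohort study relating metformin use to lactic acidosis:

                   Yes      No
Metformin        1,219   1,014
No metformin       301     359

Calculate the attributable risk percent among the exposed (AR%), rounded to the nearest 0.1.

Cells: a = 1219, b = 1014, c = 301, d = 359.
Risk in exposed = 1219/2233 = 0.54590; risk in unexposed = 301/660 = 0.45606.
RR = 0.54590/0.45606 = 1.19700
AR% = (RR − 1)/RR × 100 = (1.19700 − 1)/1.19700 × 100 = 16.4575%

16.5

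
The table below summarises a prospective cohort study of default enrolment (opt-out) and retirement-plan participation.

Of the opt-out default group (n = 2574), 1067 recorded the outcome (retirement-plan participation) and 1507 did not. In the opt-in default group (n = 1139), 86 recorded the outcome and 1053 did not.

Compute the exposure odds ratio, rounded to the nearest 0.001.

8.669

From the description: a = 1067, b = 1507, c = 86, d = 1053.
OR = (a·d)/(b·c) = (1067 × 1053) / (1507 × 86) = 1123551 / 129602 = 8.66924
The odds of retirement-plan participation are about 8.67 times as high in the opt-out default group.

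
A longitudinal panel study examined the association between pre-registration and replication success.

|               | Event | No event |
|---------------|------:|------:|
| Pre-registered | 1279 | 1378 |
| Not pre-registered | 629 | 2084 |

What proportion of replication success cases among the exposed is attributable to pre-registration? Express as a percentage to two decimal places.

Cells: a = 1279, b = 1378, c = 629, d = 2084.
Risk in exposed = 1279/2657 = 0.48137; risk in unexposed = 629/2713 = 0.23185.
RR = 0.48137/0.23185 = 2.07624
AR% = (RR − 1)/RR × 100 = (2.07624 − 1)/2.07624 × 100 = 51.8361%

51.84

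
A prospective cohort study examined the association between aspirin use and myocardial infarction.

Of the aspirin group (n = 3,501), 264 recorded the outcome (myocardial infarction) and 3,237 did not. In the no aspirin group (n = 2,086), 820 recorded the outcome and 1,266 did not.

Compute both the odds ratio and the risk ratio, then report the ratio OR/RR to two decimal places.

From the description: a = 264, b = 3237, c = 820, d = 1266.
OR = (264·1266)/(3237·820) = 334224/2654340 = 0.12592
Risk in exposed = 264/3501 = 0.07541; risk in unexposed = 820/2086 = 0.39310; RR = 0.19183
OR/RR = 0.12592 / 0.19183 = 0.65640
The outcome is not rare, so the OR lies further from 1 than the RR.

0.66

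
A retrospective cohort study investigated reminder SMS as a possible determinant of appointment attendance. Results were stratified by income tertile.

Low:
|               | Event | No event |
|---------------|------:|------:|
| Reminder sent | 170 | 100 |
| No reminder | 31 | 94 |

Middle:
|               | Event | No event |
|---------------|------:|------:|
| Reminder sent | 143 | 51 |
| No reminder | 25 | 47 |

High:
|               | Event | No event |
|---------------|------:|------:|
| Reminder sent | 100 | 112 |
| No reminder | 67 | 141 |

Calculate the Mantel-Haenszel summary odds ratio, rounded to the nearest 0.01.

3.25

OR_MH = Σ(aᵢdᵢ/nᵢ) / Σ(bᵢcᵢ/nᵢ), where nᵢ is the stratum total.
Stratum 1 (Low): n = 395; a·d/n = 170·94/395 = 40.4557; b·c/n = 100·31/395 = 7.8481
Stratum 2 (Middle): n = 266; a·d/n = 143·47/266 = 25.2669; b·c/n = 51·25/266 = 4.7932
Stratum 3 (High): n = 420; a·d/n = 100·141/420 = 33.5714; b·c/n = 112·67/420 = 17.8667
OR_MH = (40.4557 + 25.2669 + 33.5714) / (7.8481 + 4.7932 + 17.8667) = 99.2940 / 30.5080 = 3.25469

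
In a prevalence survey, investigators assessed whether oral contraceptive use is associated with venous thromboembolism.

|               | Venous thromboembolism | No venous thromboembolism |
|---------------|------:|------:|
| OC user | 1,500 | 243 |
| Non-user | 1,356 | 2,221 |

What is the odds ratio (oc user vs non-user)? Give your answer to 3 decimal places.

10.111

Cells: a = 1500, b = 243, c = 1356, d = 2221.
OR = (a·d)/(b·c) = (1500 × 2221) / (243 × 1356) = 3331500 / 329508 = 10.11053
The odds of venous thromboembolism are about 10.11 times as high in the oc user group.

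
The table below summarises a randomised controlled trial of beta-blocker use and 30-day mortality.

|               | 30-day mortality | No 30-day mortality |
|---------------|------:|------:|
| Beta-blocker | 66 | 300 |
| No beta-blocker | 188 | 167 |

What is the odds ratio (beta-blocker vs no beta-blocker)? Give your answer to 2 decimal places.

Cells: a = 66, b = 300, c = 188, d = 167.
OR = (a·d)/(b·c) = (66 × 167) / (300 × 188) = 11022 / 56400 = 0.19543
Exposure is associated with lower odds of 30-day mortality (OR = 0.20 < 1).

0.20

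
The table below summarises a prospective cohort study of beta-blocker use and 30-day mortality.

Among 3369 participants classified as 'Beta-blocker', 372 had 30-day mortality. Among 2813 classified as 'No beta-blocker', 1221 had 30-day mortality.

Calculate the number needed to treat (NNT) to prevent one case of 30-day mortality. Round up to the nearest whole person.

Risk in treated group = 372/3369 = 0.11042; risk in control = 1221/2813 = 0.43406.
Absolute risk reduction = 0.43406 − 0.11042 = 0.32364
NNT = 1 / ARR = 1 / 0.32364 = 3.090 → round up → 4

4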